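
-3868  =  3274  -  7142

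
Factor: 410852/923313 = 2^2*3^( - 1)*13^1*53^(-1 ) * 5807^(- 1 )*7901^1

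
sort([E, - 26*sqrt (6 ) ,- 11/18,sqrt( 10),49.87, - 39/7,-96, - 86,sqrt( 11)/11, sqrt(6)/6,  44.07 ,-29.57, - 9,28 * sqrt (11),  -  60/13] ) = [-96, - 86, - 26 * sqrt( 6) ,-29.57, - 9, - 39/7 , - 60/13, - 11/18,sqrt( 11)/11, sqrt(6 ) /6,E,sqrt(10), 44.07,49.87  ,  28*sqrt(11) ]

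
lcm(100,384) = 9600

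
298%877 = 298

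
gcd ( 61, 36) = 1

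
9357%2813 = 918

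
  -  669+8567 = 7898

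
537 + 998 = 1535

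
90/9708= 15/1618  =  0.01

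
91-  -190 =281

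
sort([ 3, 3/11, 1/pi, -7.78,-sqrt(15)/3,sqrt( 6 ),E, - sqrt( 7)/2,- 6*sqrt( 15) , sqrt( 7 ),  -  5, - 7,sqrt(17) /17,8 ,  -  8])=[ - 6*sqrt(15 ),- 8  ,- 7.78, - 7,-5, - sqrt( 7)/2, - sqrt(15) /3 , sqrt(17 )/17, 3/11,1/pi, sqrt (6), sqrt(7),E, 3, 8] 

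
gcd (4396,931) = 7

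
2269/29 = 78+7/29 = 78.24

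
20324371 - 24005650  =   - 3681279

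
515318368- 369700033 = 145618335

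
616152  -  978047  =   - 361895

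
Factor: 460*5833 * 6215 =2^2 * 5^2*11^1*19^1 *23^1*113^1*307^1 =16675963700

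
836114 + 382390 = 1218504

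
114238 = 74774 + 39464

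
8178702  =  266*30747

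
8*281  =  2248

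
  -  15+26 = 11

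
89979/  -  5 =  - 17996+1/5 = -17995.80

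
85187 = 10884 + 74303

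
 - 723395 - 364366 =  - 1087761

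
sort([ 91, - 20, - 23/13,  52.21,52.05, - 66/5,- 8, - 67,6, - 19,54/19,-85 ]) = [ - 85, - 67, - 20, - 19, - 66/5, - 8 , - 23/13, 54/19, 6, 52.05,52.21,91] 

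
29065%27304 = 1761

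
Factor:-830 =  - 2^1*5^1*83^1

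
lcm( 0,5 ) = 0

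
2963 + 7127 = 10090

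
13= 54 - 41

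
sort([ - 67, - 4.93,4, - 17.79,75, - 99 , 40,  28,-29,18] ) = [  -  99, - 67, - 29, - 17.79,-4.93,4, 18,28  ,  40, 75] 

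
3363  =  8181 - 4818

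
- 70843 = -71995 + 1152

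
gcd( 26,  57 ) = 1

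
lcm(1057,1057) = 1057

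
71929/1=71929 = 71929.00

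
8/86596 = 2/21649  =  0.00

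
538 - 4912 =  - 4374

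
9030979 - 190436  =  8840543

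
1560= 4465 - 2905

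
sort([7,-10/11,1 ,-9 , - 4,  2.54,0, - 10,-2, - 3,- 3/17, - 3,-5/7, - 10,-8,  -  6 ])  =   [ - 10, - 10,- 9,-8,  -  6,-4, - 3,-3, - 2, - 10/11, - 5/7,- 3/17, 0,1,2.54,7 ] 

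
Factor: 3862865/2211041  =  5^1*7^( - 1)*263^( - 1 )*1201^( - 1)*772573^1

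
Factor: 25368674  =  2^1*131^1*96827^1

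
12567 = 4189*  3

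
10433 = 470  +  9963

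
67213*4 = 268852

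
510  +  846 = 1356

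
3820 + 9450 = 13270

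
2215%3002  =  2215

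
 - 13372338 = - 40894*327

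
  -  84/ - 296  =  21/74 =0.28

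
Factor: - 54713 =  - 54713^1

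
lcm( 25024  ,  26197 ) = 1676608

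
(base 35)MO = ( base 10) 794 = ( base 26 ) 14e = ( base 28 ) 10A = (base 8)1432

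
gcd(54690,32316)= 6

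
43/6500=43/6500 =0.01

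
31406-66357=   -34951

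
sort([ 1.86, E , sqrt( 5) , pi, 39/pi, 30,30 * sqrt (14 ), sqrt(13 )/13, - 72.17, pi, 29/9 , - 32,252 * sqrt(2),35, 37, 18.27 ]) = [-72.17,-32 , sqrt( 13)/13, 1.86, sqrt ( 5), E, pi,pi,29/9, 39/pi,18.27,30, 35,37, 30 *sqrt( 14),  252*sqrt(2) ]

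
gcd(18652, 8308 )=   4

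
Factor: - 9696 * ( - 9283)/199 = 2^5*3^1 * 101^1* 199^(-1)* 9283^1=90007968/199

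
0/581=0 = 0.00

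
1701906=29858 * 57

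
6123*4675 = 28625025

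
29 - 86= - 57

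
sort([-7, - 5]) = [ - 7, - 5]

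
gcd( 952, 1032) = 8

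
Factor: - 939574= - 2^1*469787^1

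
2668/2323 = 116/101 = 1.15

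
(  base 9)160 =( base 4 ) 2013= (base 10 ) 135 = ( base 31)4b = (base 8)207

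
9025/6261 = 1 + 2764/6261 = 1.44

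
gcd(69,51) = 3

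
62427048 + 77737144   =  140164192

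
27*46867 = 1265409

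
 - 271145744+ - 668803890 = -939949634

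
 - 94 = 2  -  96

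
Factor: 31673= 19^1*1667^1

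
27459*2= 54918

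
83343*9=750087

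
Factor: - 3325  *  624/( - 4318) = 1037400/2159 = 2^3*3^1*5^2*7^1  *13^1 * 17^(-1 )*19^1*127^( - 1)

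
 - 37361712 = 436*( - 85692 )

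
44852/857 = 44852/857 = 52.34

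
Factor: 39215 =5^1*11^1*23^1 * 31^1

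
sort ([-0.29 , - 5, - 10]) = [-10,-5,-0.29 ] 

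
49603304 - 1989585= 47613719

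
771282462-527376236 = 243906226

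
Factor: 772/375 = 2^2 * 3^( - 1) * 5^( - 3)*193^1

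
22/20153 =22/20153= 0.00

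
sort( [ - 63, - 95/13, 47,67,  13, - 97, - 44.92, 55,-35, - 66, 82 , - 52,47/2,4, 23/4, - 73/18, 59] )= [ - 97 , - 66 , - 63,-52,  -  44.92,-35, - 95/13,  -  73/18, 4 , 23/4,13,47/2, 47  ,  55, 59, 67, 82 ] 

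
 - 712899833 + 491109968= - 221789865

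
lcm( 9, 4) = 36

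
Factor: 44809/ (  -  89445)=  -  3^ (- 1) *5^ (-1)*67^(  -  1 )*89^( - 1)*44809^1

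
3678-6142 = - 2464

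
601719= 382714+219005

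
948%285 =93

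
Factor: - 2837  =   - 2837^1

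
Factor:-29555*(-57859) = 5^1*23^1*257^1*57859^1 = 1710022745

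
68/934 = 34/467  =  0.07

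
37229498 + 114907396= 152136894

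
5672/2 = 2836 = 2836.00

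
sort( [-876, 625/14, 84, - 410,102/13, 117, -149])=[ - 876, - 410,  -  149,102/13, 625/14, 84,117 ] 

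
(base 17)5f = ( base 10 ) 100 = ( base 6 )244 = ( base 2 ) 1100100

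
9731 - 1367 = 8364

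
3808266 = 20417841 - 16609575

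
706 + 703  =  1409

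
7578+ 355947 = 363525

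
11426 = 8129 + 3297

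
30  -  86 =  - 56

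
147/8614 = 147/8614 = 0.02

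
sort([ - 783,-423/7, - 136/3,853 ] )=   [ - 783, - 423/7, - 136/3,853 ]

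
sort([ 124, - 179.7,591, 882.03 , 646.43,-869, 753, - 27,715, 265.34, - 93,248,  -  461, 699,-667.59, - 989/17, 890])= [-869, - 667.59, - 461,- 179.7, - 93  , - 989/17, - 27, 124,248, 265.34,  591,646.43, 699, 715, 753,882.03, 890] 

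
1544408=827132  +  717276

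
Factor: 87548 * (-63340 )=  - 2^4*5^1*43^1*509^1*3167^1 =- 5545290320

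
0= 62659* 0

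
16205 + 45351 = 61556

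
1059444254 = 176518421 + 882925833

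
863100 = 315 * 2740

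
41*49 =2009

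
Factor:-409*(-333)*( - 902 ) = -122849694 = - 2^1 * 3^2*11^1 *37^1*41^1*409^1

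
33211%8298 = 19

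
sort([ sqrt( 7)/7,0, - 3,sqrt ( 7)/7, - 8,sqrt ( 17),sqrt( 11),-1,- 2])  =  [-8,-3, - 2,-1, 0, sqrt( 7)/7,sqrt(7 ) /7,sqrt(11), sqrt (17)] 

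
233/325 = 233/325 =0.72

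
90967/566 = 160 + 407/566= 160.72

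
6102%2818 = 466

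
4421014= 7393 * 598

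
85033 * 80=6802640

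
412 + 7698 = 8110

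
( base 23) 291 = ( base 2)10011110010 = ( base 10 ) 1266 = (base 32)17I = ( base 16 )4f2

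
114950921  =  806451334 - 691500413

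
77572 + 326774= 404346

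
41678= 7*5954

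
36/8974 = 18/4487=0.00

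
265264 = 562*472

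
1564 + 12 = 1576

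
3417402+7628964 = 11046366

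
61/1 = 61 = 61.00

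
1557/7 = 222+ 3/7 =222.43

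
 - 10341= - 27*383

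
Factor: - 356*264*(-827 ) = 77724768 = 2^5*3^1*11^1*89^1*827^1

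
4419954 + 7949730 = 12369684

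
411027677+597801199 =1008828876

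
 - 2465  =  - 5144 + 2679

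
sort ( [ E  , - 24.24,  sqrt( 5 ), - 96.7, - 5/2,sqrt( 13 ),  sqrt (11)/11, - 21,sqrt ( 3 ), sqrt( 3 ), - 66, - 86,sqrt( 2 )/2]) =[ - 96.7, - 86, - 66,-24.24,-21, - 5/2,sqrt( 11)/11,sqrt( 2) /2,sqrt( 3), sqrt( 3 ),  sqrt( 5 ),E, sqrt( 13) ] 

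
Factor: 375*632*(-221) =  - 2^3 * 3^1*5^3*13^1*17^1*79^1= - 52377000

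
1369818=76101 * 18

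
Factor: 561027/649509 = 7^( - 1)*157^( - 1) * 197^(-1)*187009^1 = 187009/216503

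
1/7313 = 1/7313 =0.00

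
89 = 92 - 3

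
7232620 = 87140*83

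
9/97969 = 9/97969=0.00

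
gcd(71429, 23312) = 1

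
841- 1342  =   - 501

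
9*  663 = 5967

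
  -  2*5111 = -10222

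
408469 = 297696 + 110773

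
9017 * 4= 36068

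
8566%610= 26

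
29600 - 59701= -30101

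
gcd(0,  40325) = 40325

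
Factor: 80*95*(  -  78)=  - 592800=-  2^5*3^1*5^2 * 13^1*19^1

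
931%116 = 3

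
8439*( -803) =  - 6776517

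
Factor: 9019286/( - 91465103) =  - 2^1 * 127^1*35509^1 *91465103^ ( - 1 )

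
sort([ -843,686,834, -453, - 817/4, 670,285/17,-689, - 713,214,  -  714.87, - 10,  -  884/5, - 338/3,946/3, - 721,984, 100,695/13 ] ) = [-843,  -  721, - 714.87, - 713, - 689 , - 453 ,- 817/4,-884/5,-338/3 , - 10 , 285/17, 695/13,  100, 214, 946/3, 670,686,  834,984] 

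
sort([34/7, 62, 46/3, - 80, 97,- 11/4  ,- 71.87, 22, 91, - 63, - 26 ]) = [ - 80,-71.87, - 63, - 26, - 11/4, 34/7,46/3,22, 62,91, 97] 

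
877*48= 42096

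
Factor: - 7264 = - 2^5 * 227^1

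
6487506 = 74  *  87669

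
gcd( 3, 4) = 1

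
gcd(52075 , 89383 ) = 1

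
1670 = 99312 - 97642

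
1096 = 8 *137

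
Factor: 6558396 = 2^2 * 3^1*13^1*17^1*2473^1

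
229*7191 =1646739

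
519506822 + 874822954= 1394329776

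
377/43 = 377/43 = 8.77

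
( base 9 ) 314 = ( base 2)100000000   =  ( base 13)169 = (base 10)256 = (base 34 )7i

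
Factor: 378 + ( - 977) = - 599^1 = - 599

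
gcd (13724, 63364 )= 292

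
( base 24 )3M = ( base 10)94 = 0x5E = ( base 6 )234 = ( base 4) 1132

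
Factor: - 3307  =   - 3307^1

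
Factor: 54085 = 5^1*29^1*373^1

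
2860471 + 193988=3054459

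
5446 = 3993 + 1453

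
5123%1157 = 495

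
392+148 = 540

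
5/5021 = 5/5021 = 0.00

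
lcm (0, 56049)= 0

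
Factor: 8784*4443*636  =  2^6*3^4*53^1*61^1*1481^1 =24821370432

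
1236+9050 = 10286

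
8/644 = 2/161 = 0.01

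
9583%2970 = 673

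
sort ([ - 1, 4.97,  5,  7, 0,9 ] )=[ - 1, 0, 4.97, 5,7, 9] 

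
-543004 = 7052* ( - 77)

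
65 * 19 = 1235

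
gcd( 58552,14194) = 2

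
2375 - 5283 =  - 2908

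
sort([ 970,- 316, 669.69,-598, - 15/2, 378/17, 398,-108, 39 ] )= [  -  598, - 316 , - 108,  -  15/2,378/17,39,398, 669.69 , 970]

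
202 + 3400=3602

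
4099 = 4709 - 610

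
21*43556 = 914676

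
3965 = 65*61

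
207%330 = 207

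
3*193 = 579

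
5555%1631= 662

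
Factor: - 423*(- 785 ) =332055=3^2*5^1*47^1*157^1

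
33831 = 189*179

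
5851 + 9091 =14942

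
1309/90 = 14 + 49/90 = 14.54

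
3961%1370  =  1221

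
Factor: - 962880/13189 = - 2^6*3^1*5^1 *11^( - 2)*17^1*59^1*109^ ( - 1 ) 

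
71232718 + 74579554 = 145812272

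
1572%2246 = 1572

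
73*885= 64605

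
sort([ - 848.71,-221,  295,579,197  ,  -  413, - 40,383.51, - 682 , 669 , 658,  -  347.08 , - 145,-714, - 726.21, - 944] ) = [-944 ,-848.71, - 726.21,-714, - 682,-413,-347.08,-221, - 145,-40,197 , 295,383.51 , 579,658,669 ] 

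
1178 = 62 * 19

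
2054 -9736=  - 7682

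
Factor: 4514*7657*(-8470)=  - 292754522060 = - 2^2*5^1*7^1*11^2*13^1 *19^1*31^1*37^1*61^1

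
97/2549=97/2549 = 0.04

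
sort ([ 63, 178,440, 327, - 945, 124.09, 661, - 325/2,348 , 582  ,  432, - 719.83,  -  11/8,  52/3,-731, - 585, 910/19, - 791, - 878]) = [- 945,  -  878  ,  -  791, - 731, - 719.83 , - 585, - 325/2,  -  11/8, 52/3,910/19, 63,124.09, 178  ,  327, 348, 432,440,582, 661]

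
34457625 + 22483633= 56941258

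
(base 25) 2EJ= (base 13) 977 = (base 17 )5A4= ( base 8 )3123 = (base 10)1619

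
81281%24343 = 8252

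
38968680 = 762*51140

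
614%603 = 11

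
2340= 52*45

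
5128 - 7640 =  - 2512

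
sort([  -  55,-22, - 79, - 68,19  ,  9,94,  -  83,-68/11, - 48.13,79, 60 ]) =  [-83, - 79, - 68, - 55,-48.13, - 22, - 68/11, 9, 19, 60,79,94] 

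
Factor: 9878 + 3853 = 3^1 * 23^1*199^1 = 13731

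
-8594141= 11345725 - 19939866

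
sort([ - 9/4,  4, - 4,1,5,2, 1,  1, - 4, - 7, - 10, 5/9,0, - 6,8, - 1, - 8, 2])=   [-10, - 8, - 7 , - 6 ,  -  4, - 4, - 9/4 , - 1, 0 , 5/9, 1 , 1,  1,  2, 2,4,5, 8]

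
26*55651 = 1446926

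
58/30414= 29/15207=0.00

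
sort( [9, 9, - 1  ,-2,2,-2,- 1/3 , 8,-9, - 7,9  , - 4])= [-9,-7, - 4, - 2  , - 2, - 1,-1/3, 2, 8, 9, 9, 9]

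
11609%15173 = 11609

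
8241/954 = 8 + 203/318 = 8.64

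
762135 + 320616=1082751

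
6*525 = 3150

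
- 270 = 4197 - 4467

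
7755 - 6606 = 1149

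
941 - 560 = 381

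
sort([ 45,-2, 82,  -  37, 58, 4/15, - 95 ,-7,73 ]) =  [ - 95,-37, - 7,-2, 4/15,45,58,73 , 82]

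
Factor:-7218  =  -2^1*3^2 * 401^1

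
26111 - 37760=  - 11649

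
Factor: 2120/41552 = 2^( - 1)  *5^1*7^( - 2) = 5/98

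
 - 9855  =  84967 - 94822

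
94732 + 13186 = 107918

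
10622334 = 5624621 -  -4997713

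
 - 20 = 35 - 55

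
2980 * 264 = 786720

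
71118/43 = 71118/43=1653.91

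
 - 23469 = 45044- 68513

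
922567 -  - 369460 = 1292027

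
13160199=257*51207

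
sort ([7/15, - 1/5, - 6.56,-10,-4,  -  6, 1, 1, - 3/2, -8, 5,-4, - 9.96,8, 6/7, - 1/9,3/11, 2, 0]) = [-10, - 9.96,-8,-6.56,-6,-4,-4, - 3/2,-1/5, - 1/9,0,3/11, 7/15, 6/7,1, 1,2, 5, 8 ] 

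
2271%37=14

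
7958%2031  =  1865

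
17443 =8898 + 8545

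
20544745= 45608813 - 25064068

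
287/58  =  4 + 55/58 = 4.95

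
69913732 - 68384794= 1528938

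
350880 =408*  860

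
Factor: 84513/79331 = 3^1*7^( - 2) * 11^1*13^1 * 197^1*1619^( - 1 ) 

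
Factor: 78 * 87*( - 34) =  - 2^2*3^2 * 13^1 * 17^1*29^1 = - 230724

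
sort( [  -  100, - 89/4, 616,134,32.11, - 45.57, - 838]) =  [ -838,-100, - 45.57,- 89/4, 32.11,134,616 ]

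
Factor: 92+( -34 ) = 58 = 2^1*29^1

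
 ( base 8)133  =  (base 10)91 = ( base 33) 2P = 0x5B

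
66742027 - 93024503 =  - 26282476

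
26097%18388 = 7709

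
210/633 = 70/211 =0.33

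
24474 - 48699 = -24225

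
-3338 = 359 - 3697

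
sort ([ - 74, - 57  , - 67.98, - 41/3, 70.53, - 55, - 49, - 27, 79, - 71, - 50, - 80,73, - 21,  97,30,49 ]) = [ - 80, - 74, - 71, -67.98, - 57, - 55, - 50, - 49,  -  27, - 21, - 41/3, 30, 49,70.53, 73,79 , 97 ]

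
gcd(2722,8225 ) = 1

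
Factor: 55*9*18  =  8910 = 2^1*3^4*5^1*11^1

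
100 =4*25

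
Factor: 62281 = 61^1*1021^1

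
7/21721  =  1/3103 =0.00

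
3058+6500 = 9558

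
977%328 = 321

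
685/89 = 7 + 62/89  =  7.70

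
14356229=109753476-95397247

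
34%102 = 34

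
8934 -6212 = 2722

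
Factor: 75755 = 5^1*109^1*139^1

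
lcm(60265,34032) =2892720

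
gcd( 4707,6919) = 1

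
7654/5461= 178/127 = 1.40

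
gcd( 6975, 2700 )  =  225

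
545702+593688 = 1139390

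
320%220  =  100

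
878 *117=102726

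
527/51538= 527/51538 = 0.01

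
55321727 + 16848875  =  72170602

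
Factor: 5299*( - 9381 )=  - 49709919 = - 3^1*7^1 * 53^1*59^1*757^1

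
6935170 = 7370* 941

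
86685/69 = 28895/23 = 1256.30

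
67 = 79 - 12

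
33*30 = 990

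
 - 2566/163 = -16 + 42/163 = - 15.74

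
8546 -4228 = 4318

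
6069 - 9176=  -  3107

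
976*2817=2749392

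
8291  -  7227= 1064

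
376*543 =204168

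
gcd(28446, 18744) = 66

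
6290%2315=1660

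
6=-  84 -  - 90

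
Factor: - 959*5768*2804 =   -  2^5*7^2*103^1*137^1*701^1  =  -15510359648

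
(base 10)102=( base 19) 57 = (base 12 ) 86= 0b1100110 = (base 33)33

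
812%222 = 146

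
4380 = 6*730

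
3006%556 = 226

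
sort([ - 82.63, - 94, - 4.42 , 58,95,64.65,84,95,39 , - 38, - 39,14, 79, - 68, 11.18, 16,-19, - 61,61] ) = [ - 94, - 82.63, - 68,  -  61, - 39,  -  38, - 19, - 4.42, 11.18,14,16,39,  58, 61,64.65,79,84, 95, 95 ]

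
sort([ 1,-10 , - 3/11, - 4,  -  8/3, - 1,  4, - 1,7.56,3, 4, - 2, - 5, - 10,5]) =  [ -10, - 10 , - 5, - 4, -8/3,-2, -1, - 1, - 3/11,1 , 3,  4,  4,5,7.56] 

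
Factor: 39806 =2^1 * 13^1*1531^1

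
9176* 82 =752432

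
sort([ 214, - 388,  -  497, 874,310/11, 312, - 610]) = [ - 610,  -  497, - 388 , 310/11,  214, 312, 874 ]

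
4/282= 2/141 =0.01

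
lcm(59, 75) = 4425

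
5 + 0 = 5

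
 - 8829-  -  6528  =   - 2301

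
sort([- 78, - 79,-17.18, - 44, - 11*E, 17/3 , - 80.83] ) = [  -  80.83, - 79,-78, - 44, - 11*E, - 17.18, 17/3] 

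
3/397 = 3/397 = 0.01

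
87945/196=87945/196 = 448.70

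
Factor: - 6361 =-6361^1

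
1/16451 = 1/16451 =0.00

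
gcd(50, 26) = 2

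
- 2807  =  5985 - 8792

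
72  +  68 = 140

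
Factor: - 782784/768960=-453/445= - 3^1*5^( - 1)*89^(  -  1 ) * 151^1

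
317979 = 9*35331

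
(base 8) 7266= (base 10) 3766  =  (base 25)60g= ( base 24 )6CM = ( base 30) 45g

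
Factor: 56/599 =2^3* 7^1 * 599^( - 1)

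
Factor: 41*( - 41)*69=  -  3^1*23^1*41^2 = - 115989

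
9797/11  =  890 + 7/11 = 890.64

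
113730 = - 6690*( - 17)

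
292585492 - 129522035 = 163063457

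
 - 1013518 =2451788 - 3465306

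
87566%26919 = 6809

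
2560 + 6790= 9350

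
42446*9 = 382014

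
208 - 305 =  - 97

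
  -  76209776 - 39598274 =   -  115808050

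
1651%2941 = 1651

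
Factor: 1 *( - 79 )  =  - 79 =- 79^1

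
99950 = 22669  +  77281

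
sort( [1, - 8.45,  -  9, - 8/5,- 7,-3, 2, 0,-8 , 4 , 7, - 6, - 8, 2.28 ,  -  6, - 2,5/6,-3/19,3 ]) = [ - 9, - 8.45, - 8,  -  8, - 7, - 6, - 6,  -  3, - 2, - 8/5, - 3/19,0,5/6,1,2,2.28,3 , 4,7] 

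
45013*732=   32949516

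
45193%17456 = 10281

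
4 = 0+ 4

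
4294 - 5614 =- 1320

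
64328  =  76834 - 12506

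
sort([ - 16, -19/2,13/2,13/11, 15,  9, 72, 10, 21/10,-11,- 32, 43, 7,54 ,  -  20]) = [ - 32, - 20, -16,  -  11, - 19/2,13/11 , 21/10, 13/2, 7, 9,10, 15 , 43, 54, 72]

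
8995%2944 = 163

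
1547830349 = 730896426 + 816933923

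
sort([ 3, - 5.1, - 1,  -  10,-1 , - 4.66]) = [ - 10 , - 5.1, - 4.66, - 1, - 1,3]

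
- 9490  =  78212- 87702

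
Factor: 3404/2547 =2^2*3^( - 2)*23^1*37^1*283^( - 1 )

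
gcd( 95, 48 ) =1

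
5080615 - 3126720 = 1953895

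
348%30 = 18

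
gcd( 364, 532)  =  28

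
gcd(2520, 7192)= 8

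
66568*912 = 60710016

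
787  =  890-103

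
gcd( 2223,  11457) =171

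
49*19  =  931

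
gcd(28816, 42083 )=1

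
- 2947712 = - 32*92116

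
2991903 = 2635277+356626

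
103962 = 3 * 34654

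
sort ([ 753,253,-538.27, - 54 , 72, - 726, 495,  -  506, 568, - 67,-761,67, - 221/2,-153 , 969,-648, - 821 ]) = [-821, - 761  ,-726, - 648,-538.27, - 506, - 153,  -  221/2, -67, - 54, 67, 72,  253,495,  568,  753, 969 ] 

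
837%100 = 37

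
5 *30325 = 151625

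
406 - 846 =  - 440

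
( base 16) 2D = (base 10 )45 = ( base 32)1D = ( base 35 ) 1a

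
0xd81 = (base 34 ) 2XN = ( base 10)3457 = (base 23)6c7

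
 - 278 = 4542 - 4820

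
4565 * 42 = 191730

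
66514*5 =332570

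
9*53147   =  478323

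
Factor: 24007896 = 2^3 * 3^2 * 11^1*30313^1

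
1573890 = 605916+967974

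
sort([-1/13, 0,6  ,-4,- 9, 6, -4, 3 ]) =[ - 9, - 4 ,-4 , - 1/13, 0 , 3, 6,6] 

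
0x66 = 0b1100110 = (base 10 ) 102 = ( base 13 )7b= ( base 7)204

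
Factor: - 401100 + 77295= - 3^1*5^1 * 21587^1= - 323805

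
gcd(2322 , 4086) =18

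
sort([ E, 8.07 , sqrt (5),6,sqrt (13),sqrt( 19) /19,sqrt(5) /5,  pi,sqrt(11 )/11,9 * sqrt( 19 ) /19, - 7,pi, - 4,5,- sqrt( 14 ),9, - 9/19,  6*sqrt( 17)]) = [ - 7, - 4,  -  sqrt( 14 ), - 9/19, sqrt(19) /19, sqrt(11)/11, sqrt ( 5) /5 , 9*  sqrt(19) /19, sqrt( 5 ),E,pi,pi,sqrt( 13),5, 6,8.07,9, 6*sqrt( 17)]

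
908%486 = 422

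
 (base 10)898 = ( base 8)1602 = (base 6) 4054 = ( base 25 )1AN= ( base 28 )142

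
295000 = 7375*40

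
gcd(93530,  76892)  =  94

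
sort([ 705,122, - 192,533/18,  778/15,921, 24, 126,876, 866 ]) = [ - 192,24, 533/18,778/15,122 , 126, 705,866,876,921 ]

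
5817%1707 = 696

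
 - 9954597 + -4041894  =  -13996491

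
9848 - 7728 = 2120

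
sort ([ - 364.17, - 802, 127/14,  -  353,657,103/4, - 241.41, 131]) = [-802, - 364.17, - 353, - 241.41, 127/14, 103/4,131, 657 ]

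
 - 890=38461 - 39351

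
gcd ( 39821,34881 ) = 1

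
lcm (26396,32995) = 131980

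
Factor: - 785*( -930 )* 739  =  539506950  =  2^1*3^1 * 5^2*31^1*157^1*739^1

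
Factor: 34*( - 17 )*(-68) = 39304 = 2^3*17^3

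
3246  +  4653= 7899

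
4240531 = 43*98617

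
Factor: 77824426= 2^1 * 761^1*51133^1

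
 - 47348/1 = - 47348  =  -47348.00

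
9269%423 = 386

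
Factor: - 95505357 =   -  3^1*31835119^1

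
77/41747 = 77/41747 = 0.00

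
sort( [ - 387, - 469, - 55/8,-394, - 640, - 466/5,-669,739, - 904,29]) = [ - 904,  -  669, - 640, - 469, - 394, - 387, - 466/5, - 55/8, 29,739]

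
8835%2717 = 684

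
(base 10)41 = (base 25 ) 1g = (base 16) 29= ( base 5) 131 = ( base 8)51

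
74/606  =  37/303  =  0.12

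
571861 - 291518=280343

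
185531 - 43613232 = -43427701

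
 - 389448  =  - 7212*54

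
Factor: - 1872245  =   -5^1*31^1 * 47^1*257^1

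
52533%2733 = 606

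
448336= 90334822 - 89886486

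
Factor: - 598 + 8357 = 7759 =7759^1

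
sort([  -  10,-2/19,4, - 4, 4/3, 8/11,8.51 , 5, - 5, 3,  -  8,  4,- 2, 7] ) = [ - 10, - 8,  -  5, -4 , - 2, - 2/19, 8/11, 4/3,  3,4, 4 , 5,7,8.51 ]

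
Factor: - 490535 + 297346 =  - 193189 =-193189^1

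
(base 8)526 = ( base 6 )1330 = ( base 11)291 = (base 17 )132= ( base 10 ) 342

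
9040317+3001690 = 12042007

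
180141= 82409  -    -  97732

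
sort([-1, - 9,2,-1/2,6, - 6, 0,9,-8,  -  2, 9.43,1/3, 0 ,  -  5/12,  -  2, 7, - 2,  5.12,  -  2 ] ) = [-9, - 8,-6, - 2, - 2, - 2 , - 2, -1, - 1/2, -5/12, 0, 0, 1/3,2,  5.12,  6, 7,  9,9.43] 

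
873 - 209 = 664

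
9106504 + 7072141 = 16178645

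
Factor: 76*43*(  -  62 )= - 2^3*19^1*31^1*43^1 = -202616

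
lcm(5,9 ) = 45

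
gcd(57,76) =19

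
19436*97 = 1885292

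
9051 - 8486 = 565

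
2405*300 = 721500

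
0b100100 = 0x24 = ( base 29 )17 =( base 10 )36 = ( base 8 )44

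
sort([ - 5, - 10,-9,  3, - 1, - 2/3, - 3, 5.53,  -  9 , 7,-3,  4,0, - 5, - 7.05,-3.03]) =[ - 10, - 9, - 9, - 7.05,-5, - 5, - 3.03,-3, - 3, - 1, - 2/3,0,  3 , 4,5.53,7 ]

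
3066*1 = 3066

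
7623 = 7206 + 417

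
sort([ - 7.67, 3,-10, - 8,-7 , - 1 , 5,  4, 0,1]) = [-10, - 8, - 7.67, - 7, - 1,0, 1, 3,  4, 5]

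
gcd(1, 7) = 1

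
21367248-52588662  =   - 31221414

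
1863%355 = 88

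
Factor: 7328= 2^5*229^1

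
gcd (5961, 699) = 3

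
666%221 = 3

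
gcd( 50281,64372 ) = 77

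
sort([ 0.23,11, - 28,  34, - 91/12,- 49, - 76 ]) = [ - 76, - 49, -28, - 91/12,0.23,11,34 ]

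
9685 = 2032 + 7653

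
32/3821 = 32/3821 = 0.01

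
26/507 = 2/39  =  0.05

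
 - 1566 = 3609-5175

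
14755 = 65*227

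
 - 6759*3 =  - 20277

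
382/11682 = 191/5841 = 0.03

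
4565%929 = 849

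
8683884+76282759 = 84966643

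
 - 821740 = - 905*908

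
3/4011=1/1337   =  0.00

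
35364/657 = 53 + 181/219 = 53.83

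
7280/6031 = 1 + 1249/6031 = 1.21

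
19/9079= 19/9079 = 0.00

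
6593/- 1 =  - 6593/1 = - 6593.00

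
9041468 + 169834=9211302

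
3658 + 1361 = 5019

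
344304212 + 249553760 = 593857972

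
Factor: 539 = 7^2*11^1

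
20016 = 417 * 48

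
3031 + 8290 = 11321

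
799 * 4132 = 3301468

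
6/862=3/431 = 0.01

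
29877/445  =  67  +  62/445 = 67.14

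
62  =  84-22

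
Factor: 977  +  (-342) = 635   =  5^1*127^1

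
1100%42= 8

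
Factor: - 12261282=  - 2^1*3^1* 11^1*37^1*5021^1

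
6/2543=6/2543 = 0.00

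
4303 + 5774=10077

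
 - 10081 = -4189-5892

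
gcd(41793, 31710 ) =3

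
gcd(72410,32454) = 2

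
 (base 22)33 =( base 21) 36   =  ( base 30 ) 29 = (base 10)69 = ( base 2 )1000101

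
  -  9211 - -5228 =  -  3983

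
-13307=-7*1901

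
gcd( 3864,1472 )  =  184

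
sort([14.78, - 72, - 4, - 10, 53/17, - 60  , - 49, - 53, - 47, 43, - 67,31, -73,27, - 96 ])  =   [ - 96, - 73, - 72, - 67, - 60,  -  53, - 49 , - 47,-10, -4,53/17,14.78,  27,31, 43] 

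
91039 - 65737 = 25302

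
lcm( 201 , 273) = 18291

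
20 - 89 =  - 69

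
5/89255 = 1/17851 =0.00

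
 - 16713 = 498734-515447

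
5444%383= 82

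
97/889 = 97/889  =  0.11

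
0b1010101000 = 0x2A8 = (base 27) P5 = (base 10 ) 680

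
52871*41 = 2167711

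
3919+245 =4164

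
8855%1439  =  221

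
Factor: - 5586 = - 2^1*3^1*7^2*19^1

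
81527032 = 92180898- 10653866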